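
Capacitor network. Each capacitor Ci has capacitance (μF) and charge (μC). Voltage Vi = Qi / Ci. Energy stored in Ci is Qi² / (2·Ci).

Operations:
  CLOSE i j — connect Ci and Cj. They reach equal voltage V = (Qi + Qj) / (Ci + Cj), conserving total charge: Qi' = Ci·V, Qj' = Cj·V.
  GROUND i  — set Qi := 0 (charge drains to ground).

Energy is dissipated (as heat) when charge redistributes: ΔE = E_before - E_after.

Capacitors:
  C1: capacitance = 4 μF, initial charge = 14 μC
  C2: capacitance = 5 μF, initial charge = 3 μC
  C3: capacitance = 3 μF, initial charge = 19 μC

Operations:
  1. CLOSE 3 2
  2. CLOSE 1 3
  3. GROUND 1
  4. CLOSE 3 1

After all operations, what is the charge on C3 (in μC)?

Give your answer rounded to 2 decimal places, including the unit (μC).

Initial: C1(4μF, Q=14μC, V=3.50V), C2(5μF, Q=3μC, V=0.60V), C3(3μF, Q=19μC, V=6.33V)
Op 1: CLOSE 3-2: Q_total=22.00, C_total=8.00, V=2.75; Q3=8.25, Q2=13.75; dissipated=30.817
Op 2: CLOSE 1-3: Q_total=22.25, C_total=7.00, V=3.18; Q1=12.71, Q3=9.54; dissipated=0.482
Op 3: GROUND 1: Q1=0; energy lost=20.207
Op 4: CLOSE 3-1: Q_total=9.54, C_total=7.00, V=1.36; Q3=4.09, Q1=5.45; dissipated=8.660
Final charges: Q1=5.45, Q2=13.75, Q3=4.09

Answer: 4.09 μC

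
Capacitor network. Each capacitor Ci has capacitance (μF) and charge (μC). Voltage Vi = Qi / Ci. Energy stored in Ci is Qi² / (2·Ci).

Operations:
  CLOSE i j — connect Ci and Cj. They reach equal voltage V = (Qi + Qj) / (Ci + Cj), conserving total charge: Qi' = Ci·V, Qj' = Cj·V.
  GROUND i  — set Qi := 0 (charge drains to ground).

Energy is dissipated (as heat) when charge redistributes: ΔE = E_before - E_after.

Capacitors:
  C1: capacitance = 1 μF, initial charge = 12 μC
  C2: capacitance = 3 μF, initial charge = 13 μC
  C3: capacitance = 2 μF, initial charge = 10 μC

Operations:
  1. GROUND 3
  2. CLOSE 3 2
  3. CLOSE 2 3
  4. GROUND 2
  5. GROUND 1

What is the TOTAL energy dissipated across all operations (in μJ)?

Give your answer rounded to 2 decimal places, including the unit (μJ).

Initial: C1(1μF, Q=12μC, V=12.00V), C2(3μF, Q=13μC, V=4.33V), C3(2μF, Q=10μC, V=5.00V)
Op 1: GROUND 3: Q3=0; energy lost=25.000
Op 2: CLOSE 3-2: Q_total=13.00, C_total=5.00, V=2.60; Q3=5.20, Q2=7.80; dissipated=11.267
Op 3: CLOSE 2-3: Q_total=13.00, C_total=5.00, V=2.60; Q2=7.80, Q3=5.20; dissipated=0.000
Op 4: GROUND 2: Q2=0; energy lost=10.140
Op 5: GROUND 1: Q1=0; energy lost=72.000
Total dissipated: 118.407 μJ

Answer: 118.41 μJ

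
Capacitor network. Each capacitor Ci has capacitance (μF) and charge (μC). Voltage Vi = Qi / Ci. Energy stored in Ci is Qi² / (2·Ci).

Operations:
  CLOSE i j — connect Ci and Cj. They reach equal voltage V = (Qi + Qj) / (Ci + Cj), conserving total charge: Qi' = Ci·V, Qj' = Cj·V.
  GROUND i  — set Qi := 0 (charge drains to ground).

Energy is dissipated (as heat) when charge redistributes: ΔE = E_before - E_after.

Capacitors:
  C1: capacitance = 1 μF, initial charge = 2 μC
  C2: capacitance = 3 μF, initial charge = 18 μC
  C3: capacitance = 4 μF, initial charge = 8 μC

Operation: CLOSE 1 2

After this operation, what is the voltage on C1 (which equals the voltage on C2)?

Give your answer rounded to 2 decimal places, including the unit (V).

Initial: C1(1μF, Q=2μC, V=2.00V), C2(3μF, Q=18μC, V=6.00V), C3(4μF, Q=8μC, V=2.00V)
Op 1: CLOSE 1-2: Q_total=20.00, C_total=4.00, V=5.00; Q1=5.00, Q2=15.00; dissipated=6.000

Answer: 5.00 V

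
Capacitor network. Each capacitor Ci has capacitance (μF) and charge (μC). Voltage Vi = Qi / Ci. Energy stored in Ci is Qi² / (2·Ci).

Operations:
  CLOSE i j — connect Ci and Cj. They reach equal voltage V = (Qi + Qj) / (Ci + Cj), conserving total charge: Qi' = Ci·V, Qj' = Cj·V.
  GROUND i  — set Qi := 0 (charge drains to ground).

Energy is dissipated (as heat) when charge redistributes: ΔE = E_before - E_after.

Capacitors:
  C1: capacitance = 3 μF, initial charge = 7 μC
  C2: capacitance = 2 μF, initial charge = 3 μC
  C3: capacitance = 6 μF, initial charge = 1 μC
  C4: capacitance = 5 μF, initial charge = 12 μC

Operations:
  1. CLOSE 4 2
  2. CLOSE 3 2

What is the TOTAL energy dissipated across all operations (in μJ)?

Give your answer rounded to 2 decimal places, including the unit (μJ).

Answer: 3.51 μJ

Derivation:
Initial: C1(3μF, Q=7μC, V=2.33V), C2(2μF, Q=3μC, V=1.50V), C3(6μF, Q=1μC, V=0.17V), C4(5μF, Q=12μC, V=2.40V)
Op 1: CLOSE 4-2: Q_total=15.00, C_total=7.00, V=2.14; Q4=10.71, Q2=4.29; dissipated=0.579
Op 2: CLOSE 3-2: Q_total=5.29, C_total=8.00, V=0.66; Q3=3.96, Q2=1.32; dissipated=2.929
Total dissipated: 3.508 μJ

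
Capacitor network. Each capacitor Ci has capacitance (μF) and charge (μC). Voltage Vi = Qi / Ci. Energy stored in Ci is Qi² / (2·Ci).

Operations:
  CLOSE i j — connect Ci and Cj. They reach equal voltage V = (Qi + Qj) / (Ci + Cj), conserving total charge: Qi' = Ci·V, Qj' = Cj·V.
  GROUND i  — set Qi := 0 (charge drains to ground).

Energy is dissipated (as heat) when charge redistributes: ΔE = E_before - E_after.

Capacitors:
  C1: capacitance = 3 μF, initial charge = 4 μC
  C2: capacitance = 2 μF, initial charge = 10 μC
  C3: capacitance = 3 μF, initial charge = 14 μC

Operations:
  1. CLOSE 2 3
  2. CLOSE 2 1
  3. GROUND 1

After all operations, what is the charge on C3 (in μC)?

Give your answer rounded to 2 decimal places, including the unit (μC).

Initial: C1(3μF, Q=4μC, V=1.33V), C2(2μF, Q=10μC, V=5.00V), C3(3μF, Q=14μC, V=4.67V)
Op 1: CLOSE 2-3: Q_total=24.00, C_total=5.00, V=4.80; Q2=9.60, Q3=14.40; dissipated=0.067
Op 2: CLOSE 2-1: Q_total=13.60, C_total=5.00, V=2.72; Q2=5.44, Q1=8.16; dissipated=7.211
Op 3: GROUND 1: Q1=0; energy lost=11.098
Final charges: Q1=0.00, Q2=5.44, Q3=14.40

Answer: 14.40 μC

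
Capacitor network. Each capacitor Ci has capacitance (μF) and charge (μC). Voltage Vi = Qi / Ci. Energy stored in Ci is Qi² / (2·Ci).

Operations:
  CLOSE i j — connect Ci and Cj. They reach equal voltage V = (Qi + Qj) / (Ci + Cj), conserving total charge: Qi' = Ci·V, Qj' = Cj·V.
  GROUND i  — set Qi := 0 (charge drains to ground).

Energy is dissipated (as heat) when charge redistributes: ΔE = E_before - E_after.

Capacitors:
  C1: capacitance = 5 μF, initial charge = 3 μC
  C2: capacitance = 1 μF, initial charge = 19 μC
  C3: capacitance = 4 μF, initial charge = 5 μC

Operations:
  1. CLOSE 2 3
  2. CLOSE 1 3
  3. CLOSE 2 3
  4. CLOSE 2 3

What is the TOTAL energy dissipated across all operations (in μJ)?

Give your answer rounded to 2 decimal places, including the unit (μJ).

Answer: 147.80 μJ

Derivation:
Initial: C1(5μF, Q=3μC, V=0.60V), C2(1μF, Q=19μC, V=19.00V), C3(4μF, Q=5μC, V=1.25V)
Op 1: CLOSE 2-3: Q_total=24.00, C_total=5.00, V=4.80; Q2=4.80, Q3=19.20; dissipated=126.025
Op 2: CLOSE 1-3: Q_total=22.20, C_total=9.00, V=2.47; Q1=12.33, Q3=9.87; dissipated=19.600
Op 3: CLOSE 2-3: Q_total=14.67, C_total=5.00, V=2.93; Q2=2.93, Q3=11.73; dissipated=2.178
Op 4: CLOSE 2-3: Q_total=14.67, C_total=5.00, V=2.93; Q2=2.93, Q3=11.73; dissipated=0.000
Total dissipated: 147.803 μJ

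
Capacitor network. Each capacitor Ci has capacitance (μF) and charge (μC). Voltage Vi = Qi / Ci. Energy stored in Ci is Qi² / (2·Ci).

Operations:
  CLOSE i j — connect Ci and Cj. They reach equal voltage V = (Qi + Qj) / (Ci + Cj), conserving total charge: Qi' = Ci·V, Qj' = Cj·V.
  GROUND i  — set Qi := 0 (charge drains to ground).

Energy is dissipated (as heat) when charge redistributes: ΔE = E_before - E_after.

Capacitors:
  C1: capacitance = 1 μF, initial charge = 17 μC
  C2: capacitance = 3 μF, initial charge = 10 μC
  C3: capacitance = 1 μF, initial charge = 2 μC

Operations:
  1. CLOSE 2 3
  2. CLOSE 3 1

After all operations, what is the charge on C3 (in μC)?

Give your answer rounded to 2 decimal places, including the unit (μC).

Answer: 10.00 μC

Derivation:
Initial: C1(1μF, Q=17μC, V=17.00V), C2(3μF, Q=10μC, V=3.33V), C3(1μF, Q=2μC, V=2.00V)
Op 1: CLOSE 2-3: Q_total=12.00, C_total=4.00, V=3.00; Q2=9.00, Q3=3.00; dissipated=0.667
Op 2: CLOSE 3-1: Q_total=20.00, C_total=2.00, V=10.00; Q3=10.00, Q1=10.00; dissipated=49.000
Final charges: Q1=10.00, Q2=9.00, Q3=10.00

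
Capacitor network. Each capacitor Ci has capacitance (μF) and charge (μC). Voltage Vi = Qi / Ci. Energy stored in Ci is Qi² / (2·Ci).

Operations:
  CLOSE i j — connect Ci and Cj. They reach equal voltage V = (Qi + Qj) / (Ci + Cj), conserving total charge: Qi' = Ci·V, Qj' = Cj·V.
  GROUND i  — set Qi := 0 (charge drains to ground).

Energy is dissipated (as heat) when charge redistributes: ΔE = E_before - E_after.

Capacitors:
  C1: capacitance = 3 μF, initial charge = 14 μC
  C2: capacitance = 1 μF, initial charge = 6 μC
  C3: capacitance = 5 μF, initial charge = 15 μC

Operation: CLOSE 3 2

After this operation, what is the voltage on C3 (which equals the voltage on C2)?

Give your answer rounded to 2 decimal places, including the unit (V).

Answer: 3.50 V

Derivation:
Initial: C1(3μF, Q=14μC, V=4.67V), C2(1μF, Q=6μC, V=6.00V), C3(5μF, Q=15μC, V=3.00V)
Op 1: CLOSE 3-2: Q_total=21.00, C_total=6.00, V=3.50; Q3=17.50, Q2=3.50; dissipated=3.750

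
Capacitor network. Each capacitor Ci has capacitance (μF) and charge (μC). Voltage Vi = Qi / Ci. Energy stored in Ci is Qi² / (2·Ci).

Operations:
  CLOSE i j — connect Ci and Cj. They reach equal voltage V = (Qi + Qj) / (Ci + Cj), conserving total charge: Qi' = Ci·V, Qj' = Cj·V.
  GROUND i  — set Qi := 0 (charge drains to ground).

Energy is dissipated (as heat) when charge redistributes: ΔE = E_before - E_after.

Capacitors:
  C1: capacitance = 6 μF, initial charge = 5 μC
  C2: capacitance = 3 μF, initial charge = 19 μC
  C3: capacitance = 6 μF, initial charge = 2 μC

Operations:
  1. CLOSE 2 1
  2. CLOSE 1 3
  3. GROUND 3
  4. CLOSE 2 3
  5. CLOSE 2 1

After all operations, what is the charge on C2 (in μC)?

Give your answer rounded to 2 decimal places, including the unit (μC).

Answer: 3.89 μC

Derivation:
Initial: C1(6μF, Q=5μC, V=0.83V), C2(3μF, Q=19μC, V=6.33V), C3(6μF, Q=2μC, V=0.33V)
Op 1: CLOSE 2-1: Q_total=24.00, C_total=9.00, V=2.67; Q2=8.00, Q1=16.00; dissipated=30.250
Op 2: CLOSE 1-3: Q_total=18.00, C_total=12.00, V=1.50; Q1=9.00, Q3=9.00; dissipated=8.167
Op 3: GROUND 3: Q3=0; energy lost=6.750
Op 4: CLOSE 2-3: Q_total=8.00, C_total=9.00, V=0.89; Q2=2.67, Q3=5.33; dissipated=7.111
Op 5: CLOSE 2-1: Q_total=11.67, C_total=9.00, V=1.30; Q2=3.89, Q1=7.78; dissipated=0.373
Final charges: Q1=7.78, Q2=3.89, Q3=5.33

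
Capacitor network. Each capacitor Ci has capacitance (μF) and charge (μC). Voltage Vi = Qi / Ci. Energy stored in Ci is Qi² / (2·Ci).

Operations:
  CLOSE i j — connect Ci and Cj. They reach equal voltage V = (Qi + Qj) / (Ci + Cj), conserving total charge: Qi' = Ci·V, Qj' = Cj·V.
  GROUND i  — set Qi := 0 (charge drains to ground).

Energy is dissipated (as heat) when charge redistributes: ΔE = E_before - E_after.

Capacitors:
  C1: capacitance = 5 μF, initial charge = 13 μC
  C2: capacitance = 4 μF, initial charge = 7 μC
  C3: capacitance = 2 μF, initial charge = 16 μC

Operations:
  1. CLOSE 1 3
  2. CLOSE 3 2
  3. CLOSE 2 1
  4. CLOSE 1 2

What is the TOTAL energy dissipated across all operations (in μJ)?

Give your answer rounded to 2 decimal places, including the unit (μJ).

Initial: C1(5μF, Q=13μC, V=2.60V), C2(4μF, Q=7μC, V=1.75V), C3(2μF, Q=16μC, V=8.00V)
Op 1: CLOSE 1-3: Q_total=29.00, C_total=7.00, V=4.14; Q1=20.71, Q3=8.29; dissipated=20.829
Op 2: CLOSE 3-2: Q_total=15.29, C_total=6.00, V=2.55; Q3=5.10, Q2=10.19; dissipated=3.817
Op 3: CLOSE 2-1: Q_total=30.90, C_total=9.00, V=3.43; Q2=13.74, Q1=17.17; dissipated=2.828
Op 4: CLOSE 1-2: Q_total=30.90, C_total=9.00, V=3.43; Q1=17.17, Q2=13.74; dissipated=0.000
Total dissipated: 27.473 μJ

Answer: 27.47 μJ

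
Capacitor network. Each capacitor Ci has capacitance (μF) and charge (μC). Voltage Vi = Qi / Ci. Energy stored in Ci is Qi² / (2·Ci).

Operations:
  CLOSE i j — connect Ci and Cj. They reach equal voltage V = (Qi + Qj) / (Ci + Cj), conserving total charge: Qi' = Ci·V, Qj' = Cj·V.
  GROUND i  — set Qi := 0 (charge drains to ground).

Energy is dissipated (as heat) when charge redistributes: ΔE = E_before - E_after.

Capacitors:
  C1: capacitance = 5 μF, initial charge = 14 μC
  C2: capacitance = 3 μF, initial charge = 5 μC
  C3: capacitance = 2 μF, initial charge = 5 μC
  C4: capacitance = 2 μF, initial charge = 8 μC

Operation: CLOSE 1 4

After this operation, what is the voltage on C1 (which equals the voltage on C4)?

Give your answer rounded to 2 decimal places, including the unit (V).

Answer: 3.14 V

Derivation:
Initial: C1(5μF, Q=14μC, V=2.80V), C2(3μF, Q=5μC, V=1.67V), C3(2μF, Q=5μC, V=2.50V), C4(2μF, Q=8μC, V=4.00V)
Op 1: CLOSE 1-4: Q_total=22.00, C_total=7.00, V=3.14; Q1=15.71, Q4=6.29; dissipated=1.029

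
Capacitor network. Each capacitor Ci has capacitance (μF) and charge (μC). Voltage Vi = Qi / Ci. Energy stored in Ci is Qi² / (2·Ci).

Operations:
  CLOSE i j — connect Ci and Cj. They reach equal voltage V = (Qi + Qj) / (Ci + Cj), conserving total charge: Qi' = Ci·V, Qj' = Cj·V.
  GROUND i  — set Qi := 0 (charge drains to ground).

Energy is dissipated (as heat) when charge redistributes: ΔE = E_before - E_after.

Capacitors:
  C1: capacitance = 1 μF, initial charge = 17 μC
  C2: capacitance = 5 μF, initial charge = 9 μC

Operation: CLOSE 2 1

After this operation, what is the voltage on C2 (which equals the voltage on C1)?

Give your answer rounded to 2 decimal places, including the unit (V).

Initial: C1(1μF, Q=17μC, V=17.00V), C2(5μF, Q=9μC, V=1.80V)
Op 1: CLOSE 2-1: Q_total=26.00, C_total=6.00, V=4.33; Q2=21.67, Q1=4.33; dissipated=96.267

Answer: 4.33 V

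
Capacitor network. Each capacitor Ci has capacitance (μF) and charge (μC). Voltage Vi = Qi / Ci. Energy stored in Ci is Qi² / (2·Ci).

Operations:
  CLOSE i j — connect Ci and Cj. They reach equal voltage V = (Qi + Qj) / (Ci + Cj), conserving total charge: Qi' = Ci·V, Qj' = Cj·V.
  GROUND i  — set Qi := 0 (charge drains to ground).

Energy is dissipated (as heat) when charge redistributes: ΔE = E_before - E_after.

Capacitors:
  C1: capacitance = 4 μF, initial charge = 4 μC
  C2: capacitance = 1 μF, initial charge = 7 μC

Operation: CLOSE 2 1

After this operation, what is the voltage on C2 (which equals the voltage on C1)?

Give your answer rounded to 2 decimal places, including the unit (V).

Answer: 2.20 V

Derivation:
Initial: C1(4μF, Q=4μC, V=1.00V), C2(1μF, Q=7μC, V=7.00V)
Op 1: CLOSE 2-1: Q_total=11.00, C_total=5.00, V=2.20; Q2=2.20, Q1=8.80; dissipated=14.400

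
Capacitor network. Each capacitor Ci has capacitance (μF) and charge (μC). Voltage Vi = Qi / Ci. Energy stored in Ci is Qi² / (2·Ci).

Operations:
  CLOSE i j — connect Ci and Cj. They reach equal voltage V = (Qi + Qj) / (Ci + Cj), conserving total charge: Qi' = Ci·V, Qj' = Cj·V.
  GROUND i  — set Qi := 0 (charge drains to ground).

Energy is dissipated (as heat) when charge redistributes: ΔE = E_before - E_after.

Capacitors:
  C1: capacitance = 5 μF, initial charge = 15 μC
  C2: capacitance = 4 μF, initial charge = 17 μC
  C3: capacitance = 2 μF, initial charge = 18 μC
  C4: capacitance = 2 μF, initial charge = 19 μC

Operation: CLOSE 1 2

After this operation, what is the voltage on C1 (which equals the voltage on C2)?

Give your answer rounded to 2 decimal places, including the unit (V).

Initial: C1(5μF, Q=15μC, V=3.00V), C2(4μF, Q=17μC, V=4.25V), C3(2μF, Q=18μC, V=9.00V), C4(2μF, Q=19μC, V=9.50V)
Op 1: CLOSE 1-2: Q_total=32.00, C_total=9.00, V=3.56; Q1=17.78, Q2=14.22; dissipated=1.736

Answer: 3.56 V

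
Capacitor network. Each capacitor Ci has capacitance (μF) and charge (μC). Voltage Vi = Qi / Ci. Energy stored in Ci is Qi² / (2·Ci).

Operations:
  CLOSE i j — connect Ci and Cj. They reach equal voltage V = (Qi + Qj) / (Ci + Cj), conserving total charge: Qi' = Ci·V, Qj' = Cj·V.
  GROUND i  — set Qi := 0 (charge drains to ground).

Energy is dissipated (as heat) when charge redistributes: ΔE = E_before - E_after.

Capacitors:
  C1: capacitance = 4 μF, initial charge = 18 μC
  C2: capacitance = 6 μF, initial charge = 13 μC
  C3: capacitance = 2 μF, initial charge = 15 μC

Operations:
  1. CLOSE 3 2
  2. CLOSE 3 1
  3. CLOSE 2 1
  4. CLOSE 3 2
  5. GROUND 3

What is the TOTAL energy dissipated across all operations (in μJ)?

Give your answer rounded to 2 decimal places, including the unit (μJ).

Answer: 37.60 μJ

Derivation:
Initial: C1(4μF, Q=18μC, V=4.50V), C2(6μF, Q=13μC, V=2.17V), C3(2μF, Q=15μC, V=7.50V)
Op 1: CLOSE 3-2: Q_total=28.00, C_total=8.00, V=3.50; Q3=7.00, Q2=21.00; dissipated=21.333
Op 2: CLOSE 3-1: Q_total=25.00, C_total=6.00, V=4.17; Q3=8.33, Q1=16.67; dissipated=0.667
Op 3: CLOSE 2-1: Q_total=37.67, C_total=10.00, V=3.77; Q2=22.60, Q1=15.07; dissipated=0.533
Op 4: CLOSE 3-2: Q_total=30.93, C_total=8.00, V=3.87; Q3=7.73, Q2=23.20; dissipated=0.120
Op 5: GROUND 3: Q3=0; energy lost=14.951
Total dissipated: 37.604 μJ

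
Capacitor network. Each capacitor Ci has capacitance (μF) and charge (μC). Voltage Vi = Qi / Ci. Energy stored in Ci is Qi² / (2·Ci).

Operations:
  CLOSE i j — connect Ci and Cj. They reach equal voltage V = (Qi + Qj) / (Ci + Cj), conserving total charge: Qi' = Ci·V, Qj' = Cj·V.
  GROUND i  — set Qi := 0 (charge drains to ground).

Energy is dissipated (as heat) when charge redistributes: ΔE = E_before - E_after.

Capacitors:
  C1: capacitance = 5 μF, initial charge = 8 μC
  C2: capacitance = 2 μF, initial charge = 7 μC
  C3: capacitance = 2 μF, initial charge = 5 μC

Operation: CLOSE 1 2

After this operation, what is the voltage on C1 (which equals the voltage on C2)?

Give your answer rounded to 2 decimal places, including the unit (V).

Initial: C1(5μF, Q=8μC, V=1.60V), C2(2μF, Q=7μC, V=3.50V), C3(2μF, Q=5μC, V=2.50V)
Op 1: CLOSE 1-2: Q_total=15.00, C_total=7.00, V=2.14; Q1=10.71, Q2=4.29; dissipated=2.579

Answer: 2.14 V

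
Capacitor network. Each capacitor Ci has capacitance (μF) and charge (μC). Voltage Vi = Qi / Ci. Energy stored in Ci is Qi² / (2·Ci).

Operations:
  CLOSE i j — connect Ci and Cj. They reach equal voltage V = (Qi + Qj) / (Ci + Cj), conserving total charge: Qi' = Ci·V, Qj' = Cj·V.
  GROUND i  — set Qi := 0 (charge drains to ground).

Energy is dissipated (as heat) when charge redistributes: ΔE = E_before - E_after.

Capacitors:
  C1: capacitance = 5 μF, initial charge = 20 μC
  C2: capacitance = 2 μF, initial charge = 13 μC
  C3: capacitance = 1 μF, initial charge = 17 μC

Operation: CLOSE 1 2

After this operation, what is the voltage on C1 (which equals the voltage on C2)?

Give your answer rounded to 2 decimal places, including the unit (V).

Initial: C1(5μF, Q=20μC, V=4.00V), C2(2μF, Q=13μC, V=6.50V), C3(1μF, Q=17μC, V=17.00V)
Op 1: CLOSE 1-2: Q_total=33.00, C_total=7.00, V=4.71; Q1=23.57, Q2=9.43; dissipated=4.464

Answer: 4.71 V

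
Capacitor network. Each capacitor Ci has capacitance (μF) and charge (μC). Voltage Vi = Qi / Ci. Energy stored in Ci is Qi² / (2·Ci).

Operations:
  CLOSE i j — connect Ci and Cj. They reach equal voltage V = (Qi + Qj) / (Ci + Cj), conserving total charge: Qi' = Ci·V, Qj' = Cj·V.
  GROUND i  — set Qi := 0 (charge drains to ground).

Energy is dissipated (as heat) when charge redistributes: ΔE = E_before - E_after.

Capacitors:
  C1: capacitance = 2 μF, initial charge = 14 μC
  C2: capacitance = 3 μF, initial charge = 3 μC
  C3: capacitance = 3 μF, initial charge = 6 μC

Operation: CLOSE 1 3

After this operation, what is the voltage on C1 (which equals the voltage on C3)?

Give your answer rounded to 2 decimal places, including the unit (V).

Initial: C1(2μF, Q=14μC, V=7.00V), C2(3μF, Q=3μC, V=1.00V), C3(3μF, Q=6μC, V=2.00V)
Op 1: CLOSE 1-3: Q_total=20.00, C_total=5.00, V=4.00; Q1=8.00, Q3=12.00; dissipated=15.000

Answer: 4.00 V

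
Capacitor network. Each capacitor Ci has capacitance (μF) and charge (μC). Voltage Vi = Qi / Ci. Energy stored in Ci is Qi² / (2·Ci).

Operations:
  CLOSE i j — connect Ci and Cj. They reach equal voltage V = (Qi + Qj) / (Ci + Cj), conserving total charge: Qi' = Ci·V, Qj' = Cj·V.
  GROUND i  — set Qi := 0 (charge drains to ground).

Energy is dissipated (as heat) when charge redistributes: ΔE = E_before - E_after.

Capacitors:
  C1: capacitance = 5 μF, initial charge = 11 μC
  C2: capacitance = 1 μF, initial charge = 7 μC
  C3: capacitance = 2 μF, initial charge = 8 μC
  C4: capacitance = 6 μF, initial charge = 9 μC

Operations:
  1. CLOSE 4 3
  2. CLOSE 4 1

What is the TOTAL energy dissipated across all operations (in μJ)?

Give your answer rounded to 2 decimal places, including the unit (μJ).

Initial: C1(5μF, Q=11μC, V=2.20V), C2(1μF, Q=7μC, V=7.00V), C3(2μF, Q=8μC, V=4.00V), C4(6μF, Q=9μC, V=1.50V)
Op 1: CLOSE 4-3: Q_total=17.00, C_total=8.00, V=2.12; Q4=12.75, Q3=4.25; dissipated=4.688
Op 2: CLOSE 4-1: Q_total=23.75, C_total=11.00, V=2.16; Q4=12.95, Q1=10.80; dissipated=0.008
Total dissipated: 4.695 μJ

Answer: 4.70 μJ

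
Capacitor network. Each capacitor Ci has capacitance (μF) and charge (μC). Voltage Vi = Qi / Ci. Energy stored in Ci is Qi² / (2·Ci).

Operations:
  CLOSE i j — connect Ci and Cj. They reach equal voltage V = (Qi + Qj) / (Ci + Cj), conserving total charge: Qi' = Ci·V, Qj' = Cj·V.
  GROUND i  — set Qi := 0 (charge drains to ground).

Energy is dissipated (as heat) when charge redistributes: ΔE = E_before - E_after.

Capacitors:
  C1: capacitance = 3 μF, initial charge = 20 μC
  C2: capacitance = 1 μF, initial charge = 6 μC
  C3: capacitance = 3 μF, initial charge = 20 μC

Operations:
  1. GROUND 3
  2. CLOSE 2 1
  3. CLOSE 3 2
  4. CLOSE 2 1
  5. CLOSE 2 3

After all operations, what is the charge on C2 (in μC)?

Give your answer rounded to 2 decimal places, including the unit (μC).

Initial: C1(3μF, Q=20μC, V=6.67V), C2(1μF, Q=6μC, V=6.00V), C3(3μF, Q=20μC, V=6.67V)
Op 1: GROUND 3: Q3=0; energy lost=66.667
Op 2: CLOSE 2-1: Q_total=26.00, C_total=4.00, V=6.50; Q2=6.50, Q1=19.50; dissipated=0.167
Op 3: CLOSE 3-2: Q_total=6.50, C_total=4.00, V=1.62; Q3=4.88, Q2=1.62; dissipated=15.844
Op 4: CLOSE 2-1: Q_total=21.12, C_total=4.00, V=5.28; Q2=5.28, Q1=15.84; dissipated=8.912
Op 5: CLOSE 2-3: Q_total=10.16, C_total=4.00, V=2.54; Q2=2.54, Q3=7.62; dissipated=5.013
Final charges: Q1=15.84, Q2=2.54, Q3=7.62

Answer: 2.54 μC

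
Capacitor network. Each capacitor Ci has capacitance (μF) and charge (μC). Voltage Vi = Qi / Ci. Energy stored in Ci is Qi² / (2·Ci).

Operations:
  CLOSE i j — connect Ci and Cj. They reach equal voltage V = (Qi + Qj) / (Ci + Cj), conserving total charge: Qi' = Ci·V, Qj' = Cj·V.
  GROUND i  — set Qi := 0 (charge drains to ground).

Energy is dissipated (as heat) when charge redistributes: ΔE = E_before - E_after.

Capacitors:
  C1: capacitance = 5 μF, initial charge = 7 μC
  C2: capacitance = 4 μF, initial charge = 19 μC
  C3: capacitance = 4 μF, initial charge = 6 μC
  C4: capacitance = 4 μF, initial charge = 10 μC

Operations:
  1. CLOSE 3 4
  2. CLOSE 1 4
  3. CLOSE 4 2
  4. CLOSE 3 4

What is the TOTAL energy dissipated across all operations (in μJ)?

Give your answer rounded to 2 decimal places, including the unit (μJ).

Answer: 12.37 μJ

Derivation:
Initial: C1(5μF, Q=7μC, V=1.40V), C2(4μF, Q=19μC, V=4.75V), C3(4μF, Q=6μC, V=1.50V), C4(4μF, Q=10μC, V=2.50V)
Op 1: CLOSE 3-4: Q_total=16.00, C_total=8.00, V=2.00; Q3=8.00, Q4=8.00; dissipated=1.000
Op 2: CLOSE 1-4: Q_total=15.00, C_total=9.00, V=1.67; Q1=8.33, Q4=6.67; dissipated=0.400
Op 3: CLOSE 4-2: Q_total=25.67, C_total=8.00, V=3.21; Q4=12.83, Q2=12.83; dissipated=9.507
Op 4: CLOSE 3-4: Q_total=20.83, C_total=8.00, V=2.60; Q3=10.42, Q4=10.42; dissipated=1.460
Total dissipated: 12.367 μJ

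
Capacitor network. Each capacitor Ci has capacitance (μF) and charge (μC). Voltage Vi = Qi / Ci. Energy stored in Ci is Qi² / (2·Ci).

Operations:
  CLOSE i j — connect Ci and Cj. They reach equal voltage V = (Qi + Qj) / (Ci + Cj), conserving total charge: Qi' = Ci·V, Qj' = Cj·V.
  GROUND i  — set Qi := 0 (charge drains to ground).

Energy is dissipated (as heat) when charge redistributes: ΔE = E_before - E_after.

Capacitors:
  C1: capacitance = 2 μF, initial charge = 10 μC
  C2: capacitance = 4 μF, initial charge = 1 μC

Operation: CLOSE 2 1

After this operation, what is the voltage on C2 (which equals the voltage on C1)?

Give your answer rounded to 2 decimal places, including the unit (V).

Answer: 1.83 V

Derivation:
Initial: C1(2μF, Q=10μC, V=5.00V), C2(4μF, Q=1μC, V=0.25V)
Op 1: CLOSE 2-1: Q_total=11.00, C_total=6.00, V=1.83; Q2=7.33, Q1=3.67; dissipated=15.042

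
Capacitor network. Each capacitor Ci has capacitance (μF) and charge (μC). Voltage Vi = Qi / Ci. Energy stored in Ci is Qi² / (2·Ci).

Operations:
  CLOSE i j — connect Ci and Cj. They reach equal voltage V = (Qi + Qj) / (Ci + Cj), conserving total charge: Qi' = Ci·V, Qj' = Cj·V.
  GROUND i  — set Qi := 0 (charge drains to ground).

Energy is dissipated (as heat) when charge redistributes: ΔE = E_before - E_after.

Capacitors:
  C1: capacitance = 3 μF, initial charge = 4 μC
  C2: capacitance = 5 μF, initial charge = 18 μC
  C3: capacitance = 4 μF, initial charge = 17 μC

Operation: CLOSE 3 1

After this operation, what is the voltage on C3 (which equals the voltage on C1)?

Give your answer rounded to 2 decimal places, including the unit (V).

Initial: C1(3μF, Q=4μC, V=1.33V), C2(5μF, Q=18μC, V=3.60V), C3(4μF, Q=17μC, V=4.25V)
Op 1: CLOSE 3-1: Q_total=21.00, C_total=7.00, V=3.00; Q3=12.00, Q1=9.00; dissipated=7.292

Answer: 3.00 V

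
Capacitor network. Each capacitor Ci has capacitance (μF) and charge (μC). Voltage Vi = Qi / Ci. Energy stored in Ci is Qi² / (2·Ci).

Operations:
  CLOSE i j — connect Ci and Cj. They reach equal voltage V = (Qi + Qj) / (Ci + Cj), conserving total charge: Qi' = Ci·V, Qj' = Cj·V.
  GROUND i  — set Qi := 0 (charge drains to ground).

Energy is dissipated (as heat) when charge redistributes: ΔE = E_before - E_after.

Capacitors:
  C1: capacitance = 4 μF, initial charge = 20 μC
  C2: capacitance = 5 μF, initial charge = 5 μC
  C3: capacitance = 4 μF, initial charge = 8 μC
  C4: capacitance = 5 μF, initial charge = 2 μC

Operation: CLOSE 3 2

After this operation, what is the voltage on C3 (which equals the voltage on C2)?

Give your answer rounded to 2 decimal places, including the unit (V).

Initial: C1(4μF, Q=20μC, V=5.00V), C2(5μF, Q=5μC, V=1.00V), C3(4μF, Q=8μC, V=2.00V), C4(5μF, Q=2μC, V=0.40V)
Op 1: CLOSE 3-2: Q_total=13.00, C_total=9.00, V=1.44; Q3=5.78, Q2=7.22; dissipated=1.111

Answer: 1.44 V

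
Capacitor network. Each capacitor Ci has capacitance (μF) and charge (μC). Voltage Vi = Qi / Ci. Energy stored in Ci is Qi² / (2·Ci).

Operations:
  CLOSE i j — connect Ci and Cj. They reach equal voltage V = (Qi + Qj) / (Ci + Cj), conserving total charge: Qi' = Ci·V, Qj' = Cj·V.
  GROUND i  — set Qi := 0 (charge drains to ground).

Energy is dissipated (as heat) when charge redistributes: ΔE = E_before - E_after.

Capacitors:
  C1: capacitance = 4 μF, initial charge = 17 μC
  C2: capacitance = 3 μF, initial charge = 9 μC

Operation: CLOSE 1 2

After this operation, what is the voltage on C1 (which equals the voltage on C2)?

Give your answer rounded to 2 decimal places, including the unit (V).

Answer: 3.71 V

Derivation:
Initial: C1(4μF, Q=17μC, V=4.25V), C2(3μF, Q=9μC, V=3.00V)
Op 1: CLOSE 1-2: Q_total=26.00, C_total=7.00, V=3.71; Q1=14.86, Q2=11.14; dissipated=1.339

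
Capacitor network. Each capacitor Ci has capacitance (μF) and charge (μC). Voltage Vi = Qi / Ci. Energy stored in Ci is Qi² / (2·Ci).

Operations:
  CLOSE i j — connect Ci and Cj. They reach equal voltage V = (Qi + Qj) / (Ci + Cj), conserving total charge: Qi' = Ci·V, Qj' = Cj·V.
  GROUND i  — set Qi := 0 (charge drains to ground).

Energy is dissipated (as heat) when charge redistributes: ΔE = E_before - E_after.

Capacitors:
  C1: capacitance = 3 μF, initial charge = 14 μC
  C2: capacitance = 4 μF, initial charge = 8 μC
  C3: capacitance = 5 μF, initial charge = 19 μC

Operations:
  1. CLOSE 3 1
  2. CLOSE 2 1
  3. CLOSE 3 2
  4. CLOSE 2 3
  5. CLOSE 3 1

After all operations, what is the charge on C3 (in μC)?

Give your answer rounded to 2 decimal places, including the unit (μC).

Initial: C1(3μF, Q=14μC, V=4.67V), C2(4μF, Q=8μC, V=2.00V), C3(5μF, Q=19μC, V=3.80V)
Op 1: CLOSE 3-1: Q_total=33.00, C_total=8.00, V=4.12; Q3=20.62, Q1=12.38; dissipated=0.704
Op 2: CLOSE 2-1: Q_total=20.38, C_total=7.00, V=2.91; Q2=11.64, Q1=8.73; dissipated=3.871
Op 3: CLOSE 3-2: Q_total=32.27, C_total=9.00, V=3.59; Q3=17.93, Q2=14.34; dissipated=1.638
Op 4: CLOSE 2-3: Q_total=32.27, C_total=9.00, V=3.59; Q2=14.34, Q3=17.93; dissipated=0.000
Op 5: CLOSE 3-1: Q_total=26.66, C_total=8.00, V=3.33; Q3=16.66, Q1=10.00; dissipated=0.427
Final charges: Q1=10.00, Q2=14.34, Q3=16.66

Answer: 16.66 μC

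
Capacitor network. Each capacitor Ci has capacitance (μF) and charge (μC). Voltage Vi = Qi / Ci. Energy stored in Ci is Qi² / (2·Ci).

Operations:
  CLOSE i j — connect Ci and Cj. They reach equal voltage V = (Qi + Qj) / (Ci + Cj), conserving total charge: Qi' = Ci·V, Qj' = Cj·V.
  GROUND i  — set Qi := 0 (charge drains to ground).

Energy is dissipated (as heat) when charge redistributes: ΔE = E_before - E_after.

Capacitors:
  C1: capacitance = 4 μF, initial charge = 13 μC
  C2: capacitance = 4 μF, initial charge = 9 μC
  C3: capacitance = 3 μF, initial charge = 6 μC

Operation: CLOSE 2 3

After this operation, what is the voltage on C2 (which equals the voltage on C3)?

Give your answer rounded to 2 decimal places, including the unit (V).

Answer: 2.14 V

Derivation:
Initial: C1(4μF, Q=13μC, V=3.25V), C2(4μF, Q=9μC, V=2.25V), C3(3μF, Q=6μC, V=2.00V)
Op 1: CLOSE 2-3: Q_total=15.00, C_total=7.00, V=2.14; Q2=8.57, Q3=6.43; dissipated=0.054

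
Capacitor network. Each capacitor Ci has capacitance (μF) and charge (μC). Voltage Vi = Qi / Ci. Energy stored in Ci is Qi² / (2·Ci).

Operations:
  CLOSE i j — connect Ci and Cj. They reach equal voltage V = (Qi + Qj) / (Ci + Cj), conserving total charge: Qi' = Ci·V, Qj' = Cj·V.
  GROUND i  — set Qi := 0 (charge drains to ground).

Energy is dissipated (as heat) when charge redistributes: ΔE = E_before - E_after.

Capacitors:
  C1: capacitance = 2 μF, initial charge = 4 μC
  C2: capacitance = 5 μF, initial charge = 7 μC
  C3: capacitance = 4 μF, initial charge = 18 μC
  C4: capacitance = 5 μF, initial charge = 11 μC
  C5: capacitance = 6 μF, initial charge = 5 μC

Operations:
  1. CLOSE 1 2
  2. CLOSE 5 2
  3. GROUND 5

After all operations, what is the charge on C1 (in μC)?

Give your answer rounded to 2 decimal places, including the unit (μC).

Initial: C1(2μF, Q=4μC, V=2.00V), C2(5μF, Q=7μC, V=1.40V), C3(4μF, Q=18μC, V=4.50V), C4(5μF, Q=11μC, V=2.20V), C5(6μF, Q=5μC, V=0.83V)
Op 1: CLOSE 1-2: Q_total=11.00, C_total=7.00, V=1.57; Q1=3.14, Q2=7.86; dissipated=0.257
Op 2: CLOSE 5-2: Q_total=12.86, C_total=11.00, V=1.17; Q5=7.01, Q2=5.84; dissipated=0.743
Op 3: GROUND 5: Q5=0; energy lost=4.098
Final charges: Q1=3.14, Q2=5.84, Q3=18.00, Q4=11.00, Q5=0.00

Answer: 3.14 μC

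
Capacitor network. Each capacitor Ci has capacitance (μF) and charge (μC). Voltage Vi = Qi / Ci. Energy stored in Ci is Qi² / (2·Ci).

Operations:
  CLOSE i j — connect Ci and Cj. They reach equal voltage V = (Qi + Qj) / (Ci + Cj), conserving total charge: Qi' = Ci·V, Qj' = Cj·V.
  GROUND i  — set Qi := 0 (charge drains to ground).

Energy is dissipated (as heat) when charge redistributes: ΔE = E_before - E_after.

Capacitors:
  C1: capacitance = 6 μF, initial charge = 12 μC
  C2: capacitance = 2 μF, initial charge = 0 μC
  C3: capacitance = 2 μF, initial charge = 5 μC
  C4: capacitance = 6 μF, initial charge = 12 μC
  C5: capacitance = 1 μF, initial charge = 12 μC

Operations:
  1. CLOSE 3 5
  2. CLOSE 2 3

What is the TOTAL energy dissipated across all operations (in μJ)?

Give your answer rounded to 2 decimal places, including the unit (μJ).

Answer: 46.14 μJ

Derivation:
Initial: C1(6μF, Q=12μC, V=2.00V), C2(2μF, Q=0μC, V=0.00V), C3(2μF, Q=5μC, V=2.50V), C4(6μF, Q=12μC, V=2.00V), C5(1μF, Q=12μC, V=12.00V)
Op 1: CLOSE 3-5: Q_total=17.00, C_total=3.00, V=5.67; Q3=11.33, Q5=5.67; dissipated=30.083
Op 2: CLOSE 2-3: Q_total=11.33, C_total=4.00, V=2.83; Q2=5.67, Q3=5.67; dissipated=16.056
Total dissipated: 46.139 μJ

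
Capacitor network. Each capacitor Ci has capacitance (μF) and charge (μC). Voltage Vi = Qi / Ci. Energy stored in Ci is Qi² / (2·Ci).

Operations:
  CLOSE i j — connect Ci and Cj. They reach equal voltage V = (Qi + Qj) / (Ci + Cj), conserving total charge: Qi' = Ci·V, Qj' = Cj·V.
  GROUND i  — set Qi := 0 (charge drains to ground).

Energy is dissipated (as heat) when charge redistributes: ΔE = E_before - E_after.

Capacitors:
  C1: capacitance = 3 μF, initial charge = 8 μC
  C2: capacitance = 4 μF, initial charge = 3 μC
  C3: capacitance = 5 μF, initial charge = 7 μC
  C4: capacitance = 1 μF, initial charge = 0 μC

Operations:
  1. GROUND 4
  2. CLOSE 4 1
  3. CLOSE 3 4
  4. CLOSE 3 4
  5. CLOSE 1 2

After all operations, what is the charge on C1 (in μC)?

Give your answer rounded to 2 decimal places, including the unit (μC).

Initial: C1(3μF, Q=8μC, V=2.67V), C2(4μF, Q=3μC, V=0.75V), C3(5μF, Q=7μC, V=1.40V), C4(1μF, Q=0μC, V=0.00V)
Op 1: GROUND 4: Q4=0; energy lost=0.000
Op 2: CLOSE 4-1: Q_total=8.00, C_total=4.00, V=2.00; Q4=2.00, Q1=6.00; dissipated=2.667
Op 3: CLOSE 3-4: Q_total=9.00, C_total=6.00, V=1.50; Q3=7.50, Q4=1.50; dissipated=0.150
Op 4: CLOSE 3-4: Q_total=9.00, C_total=6.00, V=1.50; Q3=7.50, Q4=1.50; dissipated=0.000
Op 5: CLOSE 1-2: Q_total=9.00, C_total=7.00, V=1.29; Q1=3.86, Q2=5.14; dissipated=1.339
Final charges: Q1=3.86, Q2=5.14, Q3=7.50, Q4=1.50

Answer: 3.86 μC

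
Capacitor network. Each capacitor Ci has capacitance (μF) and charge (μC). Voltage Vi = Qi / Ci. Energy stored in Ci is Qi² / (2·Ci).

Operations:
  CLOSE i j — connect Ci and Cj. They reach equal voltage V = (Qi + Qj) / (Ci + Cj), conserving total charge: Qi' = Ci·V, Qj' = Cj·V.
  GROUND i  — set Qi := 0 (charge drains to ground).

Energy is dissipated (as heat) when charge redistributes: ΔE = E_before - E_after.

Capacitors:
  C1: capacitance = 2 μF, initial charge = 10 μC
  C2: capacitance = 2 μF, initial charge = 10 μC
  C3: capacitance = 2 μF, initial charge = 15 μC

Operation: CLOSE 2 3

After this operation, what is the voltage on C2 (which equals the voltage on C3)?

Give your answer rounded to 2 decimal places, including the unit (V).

Answer: 6.25 V

Derivation:
Initial: C1(2μF, Q=10μC, V=5.00V), C2(2μF, Q=10μC, V=5.00V), C3(2μF, Q=15μC, V=7.50V)
Op 1: CLOSE 2-3: Q_total=25.00, C_total=4.00, V=6.25; Q2=12.50, Q3=12.50; dissipated=3.125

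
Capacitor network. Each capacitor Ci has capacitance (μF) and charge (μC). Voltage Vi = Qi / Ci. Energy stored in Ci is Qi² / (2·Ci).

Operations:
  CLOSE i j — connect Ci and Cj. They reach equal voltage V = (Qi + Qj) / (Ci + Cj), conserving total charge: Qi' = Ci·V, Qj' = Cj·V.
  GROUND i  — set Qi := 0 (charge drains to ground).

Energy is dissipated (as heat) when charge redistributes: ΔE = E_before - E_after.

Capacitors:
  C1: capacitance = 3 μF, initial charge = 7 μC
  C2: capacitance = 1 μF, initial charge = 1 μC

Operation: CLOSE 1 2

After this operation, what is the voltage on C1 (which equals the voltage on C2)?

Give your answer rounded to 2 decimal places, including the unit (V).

Answer: 2.00 V

Derivation:
Initial: C1(3μF, Q=7μC, V=2.33V), C2(1μF, Q=1μC, V=1.00V)
Op 1: CLOSE 1-2: Q_total=8.00, C_total=4.00, V=2.00; Q1=6.00, Q2=2.00; dissipated=0.667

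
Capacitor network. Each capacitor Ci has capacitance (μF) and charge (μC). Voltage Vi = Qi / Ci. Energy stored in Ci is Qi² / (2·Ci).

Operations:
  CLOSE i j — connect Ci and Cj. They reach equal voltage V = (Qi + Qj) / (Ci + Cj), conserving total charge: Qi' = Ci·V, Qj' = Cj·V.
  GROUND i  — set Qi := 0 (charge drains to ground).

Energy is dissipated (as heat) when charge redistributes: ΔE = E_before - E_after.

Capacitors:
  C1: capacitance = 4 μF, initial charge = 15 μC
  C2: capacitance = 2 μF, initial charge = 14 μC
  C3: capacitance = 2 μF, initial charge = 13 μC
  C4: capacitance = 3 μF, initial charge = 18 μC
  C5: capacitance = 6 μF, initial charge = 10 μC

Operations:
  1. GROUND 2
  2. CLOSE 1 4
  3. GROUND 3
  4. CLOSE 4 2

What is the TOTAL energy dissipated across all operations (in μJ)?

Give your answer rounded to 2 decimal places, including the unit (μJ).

Initial: C1(4μF, Q=15μC, V=3.75V), C2(2μF, Q=14μC, V=7.00V), C3(2μF, Q=13μC, V=6.50V), C4(3μF, Q=18μC, V=6.00V), C5(6μF, Q=10μC, V=1.67V)
Op 1: GROUND 2: Q2=0; energy lost=49.000
Op 2: CLOSE 1-4: Q_total=33.00, C_total=7.00, V=4.71; Q1=18.86, Q4=14.14; dissipated=4.339
Op 3: GROUND 3: Q3=0; energy lost=42.250
Op 4: CLOSE 4-2: Q_total=14.14, C_total=5.00, V=2.83; Q4=8.49, Q2=5.66; dissipated=13.335
Total dissipated: 108.924 μJ

Answer: 108.92 μJ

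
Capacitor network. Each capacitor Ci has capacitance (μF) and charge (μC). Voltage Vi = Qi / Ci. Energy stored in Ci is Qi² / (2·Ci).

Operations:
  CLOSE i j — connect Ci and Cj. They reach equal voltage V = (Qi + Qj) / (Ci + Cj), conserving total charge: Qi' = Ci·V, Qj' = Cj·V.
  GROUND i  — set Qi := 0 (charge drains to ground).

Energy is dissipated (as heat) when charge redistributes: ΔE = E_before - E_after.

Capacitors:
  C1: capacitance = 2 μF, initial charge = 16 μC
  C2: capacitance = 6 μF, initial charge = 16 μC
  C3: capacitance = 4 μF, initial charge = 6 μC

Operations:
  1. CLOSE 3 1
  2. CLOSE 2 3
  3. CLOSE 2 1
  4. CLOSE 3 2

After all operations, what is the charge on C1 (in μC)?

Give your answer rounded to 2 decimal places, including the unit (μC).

Initial: C1(2μF, Q=16μC, V=8.00V), C2(6μF, Q=16μC, V=2.67V), C3(4μF, Q=6μC, V=1.50V)
Op 1: CLOSE 3-1: Q_total=22.00, C_total=6.00, V=3.67; Q3=14.67, Q1=7.33; dissipated=28.167
Op 2: CLOSE 2-3: Q_total=30.67, C_total=10.00, V=3.07; Q2=18.40, Q3=12.27; dissipated=1.200
Op 3: CLOSE 2-1: Q_total=25.73, C_total=8.00, V=3.22; Q2=19.30, Q1=6.43; dissipated=0.270
Op 4: CLOSE 3-2: Q_total=31.57, C_total=10.00, V=3.16; Q3=12.63, Q2=18.94; dissipated=0.027
Final charges: Q1=6.43, Q2=18.94, Q3=12.63

Answer: 6.43 μC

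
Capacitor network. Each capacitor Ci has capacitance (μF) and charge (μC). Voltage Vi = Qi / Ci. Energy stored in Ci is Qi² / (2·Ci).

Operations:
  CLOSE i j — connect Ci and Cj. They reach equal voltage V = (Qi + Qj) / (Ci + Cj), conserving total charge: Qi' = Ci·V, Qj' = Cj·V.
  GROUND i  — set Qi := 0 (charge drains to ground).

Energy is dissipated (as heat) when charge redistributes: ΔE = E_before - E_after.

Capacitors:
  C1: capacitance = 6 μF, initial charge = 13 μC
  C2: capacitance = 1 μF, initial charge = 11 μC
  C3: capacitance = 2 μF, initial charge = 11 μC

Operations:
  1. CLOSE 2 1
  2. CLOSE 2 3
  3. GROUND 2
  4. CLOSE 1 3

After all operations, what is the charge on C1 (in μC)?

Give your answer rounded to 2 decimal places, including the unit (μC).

Answer: 22.64 μC

Derivation:
Initial: C1(6μF, Q=13μC, V=2.17V), C2(1μF, Q=11μC, V=11.00V), C3(2μF, Q=11μC, V=5.50V)
Op 1: CLOSE 2-1: Q_total=24.00, C_total=7.00, V=3.43; Q2=3.43, Q1=20.57; dissipated=33.440
Op 2: CLOSE 2-3: Q_total=14.43, C_total=3.00, V=4.81; Q2=4.81, Q3=9.62; dissipated=1.430
Op 3: GROUND 2: Q2=0; energy lost=11.566
Op 4: CLOSE 1-3: Q_total=30.19, C_total=8.00, V=3.77; Q1=22.64, Q3=7.55; dissipated=1.430
Final charges: Q1=22.64, Q2=0.00, Q3=7.55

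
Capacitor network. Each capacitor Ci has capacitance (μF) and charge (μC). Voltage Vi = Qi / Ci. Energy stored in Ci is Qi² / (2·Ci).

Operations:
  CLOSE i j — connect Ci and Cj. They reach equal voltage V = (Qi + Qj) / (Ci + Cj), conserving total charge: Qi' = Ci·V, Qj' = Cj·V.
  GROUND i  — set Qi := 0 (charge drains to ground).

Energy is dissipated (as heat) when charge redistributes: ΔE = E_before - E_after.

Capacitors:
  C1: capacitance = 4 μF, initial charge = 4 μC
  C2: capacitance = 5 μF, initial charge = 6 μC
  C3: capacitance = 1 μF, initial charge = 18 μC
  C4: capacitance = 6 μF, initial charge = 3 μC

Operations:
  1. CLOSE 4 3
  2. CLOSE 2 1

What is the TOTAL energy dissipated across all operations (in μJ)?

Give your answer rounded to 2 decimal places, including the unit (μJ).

Answer: 131.29 μJ

Derivation:
Initial: C1(4μF, Q=4μC, V=1.00V), C2(5μF, Q=6μC, V=1.20V), C3(1μF, Q=18μC, V=18.00V), C4(6μF, Q=3μC, V=0.50V)
Op 1: CLOSE 4-3: Q_total=21.00, C_total=7.00, V=3.00; Q4=18.00, Q3=3.00; dissipated=131.250
Op 2: CLOSE 2-1: Q_total=10.00, C_total=9.00, V=1.11; Q2=5.56, Q1=4.44; dissipated=0.044
Total dissipated: 131.294 μJ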